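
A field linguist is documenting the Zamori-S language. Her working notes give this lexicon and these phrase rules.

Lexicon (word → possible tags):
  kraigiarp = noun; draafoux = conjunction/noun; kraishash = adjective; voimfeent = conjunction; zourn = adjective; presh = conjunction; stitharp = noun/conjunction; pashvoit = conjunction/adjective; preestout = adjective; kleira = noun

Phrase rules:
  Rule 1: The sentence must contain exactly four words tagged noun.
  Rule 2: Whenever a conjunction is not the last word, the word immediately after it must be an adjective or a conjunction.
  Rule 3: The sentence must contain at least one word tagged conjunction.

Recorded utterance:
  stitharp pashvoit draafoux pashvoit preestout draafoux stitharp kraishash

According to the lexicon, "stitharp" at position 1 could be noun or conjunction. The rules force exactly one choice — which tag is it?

Candidates per position — 1:stitharp {noun,conjunction}; 2:pashvoit {conjunction,adjective}; 3:draafoux {conjunction,noun}; 4:pashvoit {conjunction,adjective}; 5:preestout {adjective}; 6:draafoux {conjunction,noun}; 7:stitharp {noun,conjunction}; 8:kraishash {adjective}.
At position 1, choosing conjunction makes rule 1 impossible to satisfy; hence noun.
At position 3, choosing conjunction makes rule 1 impossible to satisfy; hence noun.
At position 6, choosing conjunction makes rule 1 impossible to satisfy; hence noun.
At position 7, choosing conjunction makes rule 1 impossible to satisfy; hence noun.
At position 2, choosing conjunction makes rule 2 impossible to satisfy; hence adjective.
At position 4, choosing adjective makes rule 3 impossible to satisfy; hence conjunction.
The only consistent sequence is: noun adjective noun conjunction adjective noun noun adjective.
Checking: rule 1 satisfied; rule 2 satisfied; rule 3 satisfied.

noun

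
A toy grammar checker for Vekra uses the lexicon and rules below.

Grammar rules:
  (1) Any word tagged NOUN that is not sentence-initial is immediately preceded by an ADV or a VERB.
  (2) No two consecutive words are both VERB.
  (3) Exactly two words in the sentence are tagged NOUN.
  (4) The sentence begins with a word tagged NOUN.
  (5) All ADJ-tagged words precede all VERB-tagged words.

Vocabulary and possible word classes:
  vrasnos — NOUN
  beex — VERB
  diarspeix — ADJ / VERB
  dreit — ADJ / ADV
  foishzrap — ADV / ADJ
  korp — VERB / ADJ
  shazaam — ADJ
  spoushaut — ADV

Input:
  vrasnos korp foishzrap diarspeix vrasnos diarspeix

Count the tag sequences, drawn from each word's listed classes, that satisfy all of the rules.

3

Candidates per position — 1:vrasnos {NOUN}; 2:korp {VERB,ADJ}; 3:foishzrap {ADV,ADJ}; 4:diarspeix {ADJ,VERB}; 5:vrasnos {NOUN}; 6:diarspeix {ADJ,VERB}.
There are 16 candidate sequences in total.
The sequences that satisfy every rule: NOUN VERB ADV VERB NOUN VERB; NOUN ADJ ADV VERB NOUN VERB; NOUN ADJ ADJ VERB NOUN VERB.
Count = 3.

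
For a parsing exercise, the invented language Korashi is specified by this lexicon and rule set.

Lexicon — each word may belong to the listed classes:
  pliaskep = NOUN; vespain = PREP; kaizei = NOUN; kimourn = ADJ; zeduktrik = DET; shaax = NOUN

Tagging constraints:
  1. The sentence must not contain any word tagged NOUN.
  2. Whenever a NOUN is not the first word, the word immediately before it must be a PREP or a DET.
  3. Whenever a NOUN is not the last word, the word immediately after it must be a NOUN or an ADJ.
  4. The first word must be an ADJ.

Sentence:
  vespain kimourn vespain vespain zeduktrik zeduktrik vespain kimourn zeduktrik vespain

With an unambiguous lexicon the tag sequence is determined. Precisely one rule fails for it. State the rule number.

Fixed tagging: PREP ADJ PREP PREP DET DET PREP ADJ DET PREP.
Checking each rule: R1 ok, R2 ok, R3 ok, R4 fails.
Only rule 4 fails.

4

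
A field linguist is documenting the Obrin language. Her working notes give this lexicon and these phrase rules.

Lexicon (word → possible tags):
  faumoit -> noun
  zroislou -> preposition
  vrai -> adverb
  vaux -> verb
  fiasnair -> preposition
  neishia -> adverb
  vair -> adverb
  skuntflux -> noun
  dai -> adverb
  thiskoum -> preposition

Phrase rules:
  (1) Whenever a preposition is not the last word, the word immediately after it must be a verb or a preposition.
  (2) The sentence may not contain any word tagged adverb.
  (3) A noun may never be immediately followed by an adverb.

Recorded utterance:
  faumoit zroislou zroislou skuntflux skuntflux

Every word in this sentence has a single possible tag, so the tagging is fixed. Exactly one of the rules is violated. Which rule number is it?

Fixed tagging: noun preposition preposition noun noun.
Applying the rules: R1 violated, R2 holds, R3 holds.
Only rule 1 fails.

1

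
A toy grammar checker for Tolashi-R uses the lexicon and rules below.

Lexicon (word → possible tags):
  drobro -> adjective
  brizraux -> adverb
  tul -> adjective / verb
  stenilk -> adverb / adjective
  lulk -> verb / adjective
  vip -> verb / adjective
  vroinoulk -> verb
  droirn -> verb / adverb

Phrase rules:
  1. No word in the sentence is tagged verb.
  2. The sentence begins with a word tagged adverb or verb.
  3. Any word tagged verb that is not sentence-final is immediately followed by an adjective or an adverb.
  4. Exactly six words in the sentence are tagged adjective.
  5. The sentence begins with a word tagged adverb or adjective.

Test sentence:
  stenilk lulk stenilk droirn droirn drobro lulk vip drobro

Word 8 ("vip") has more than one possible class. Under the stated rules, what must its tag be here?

Candidates per position — 1:stenilk {adverb,adjective}; 2:lulk {verb,adjective}; 3:stenilk {adverb,adjective}; 4:droirn {verb,adverb}; 5:droirn {verb,adverb}; 6:drobro {adjective}; 7:lulk {verb,adjective}; 8:vip {verb,adjective}; 9:drobro {adjective}.
Word 1 cannot be adjective — rule 2 would then fail for every completion. It is adverb.
Word 2 cannot be verb — rule 1 would then fail for every completion. It is adjective.
Word 3 cannot be adverb — rule 4 would then fail for every completion. It is adjective.
Word 4 cannot be verb — rule 1 would then fail for every completion. It is adverb.
Word 5 cannot be verb — rule 1 would then fail for every completion. It is adverb.
Word 7 cannot be verb — rule 1 would then fail for every completion. It is adjective.
Word 8 cannot be verb — rule 1 would then fail for every completion. It is adjective.
That leaves exactly one tagging: adverb adjective adjective adverb adverb adjective adjective adjective adjective.
Rule-by-rule: rule 1 satisfied; rule 2 satisfied; rule 3 satisfied; rule 4 satisfied; rule 5 satisfied.

adjective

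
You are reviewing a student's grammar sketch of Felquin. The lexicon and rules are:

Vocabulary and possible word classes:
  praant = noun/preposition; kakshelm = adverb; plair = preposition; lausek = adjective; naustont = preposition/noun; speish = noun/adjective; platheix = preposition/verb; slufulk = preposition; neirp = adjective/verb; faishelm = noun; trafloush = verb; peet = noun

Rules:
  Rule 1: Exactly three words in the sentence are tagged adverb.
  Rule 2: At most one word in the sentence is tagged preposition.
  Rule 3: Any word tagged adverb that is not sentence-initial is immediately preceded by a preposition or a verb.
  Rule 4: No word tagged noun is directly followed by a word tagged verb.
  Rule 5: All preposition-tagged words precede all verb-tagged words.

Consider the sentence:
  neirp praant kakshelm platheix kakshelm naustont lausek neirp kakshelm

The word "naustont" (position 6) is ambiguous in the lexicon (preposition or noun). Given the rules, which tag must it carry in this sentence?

Candidates per position — 1:neirp {adjective,verb}; 2:praant {noun,preposition}; 3:kakshelm {adverb}; 4:platheix {preposition,verb}; 5:kakshelm {adverb}; 6:naustont {preposition,noun}; 7:lausek {adjective}; 8:neirp {adjective,verb}; 9:kakshelm {adverb}.
Position 2: tagging it noun would leave rule 3 unsatisfiable, so it must be preposition.
Position 4: tagging it preposition would leave rule 2 unsatisfiable, so it must be verb.
Position 6: tagging it preposition would leave rule 2 unsatisfiable, so it must be noun.
Position 8: tagging it adjective would leave rule 3 unsatisfiable, so it must be verb.
Position 1: tagging it verb would leave rule 5 unsatisfiable, so it must be adjective.
So the tagging must be: adjective preposition adverb verb adverb noun adjective verb adverb.
Rule-by-rule: rule 1 holds; rule 2 holds; rule 3 holds; rule 4 holds; rule 5 holds.

noun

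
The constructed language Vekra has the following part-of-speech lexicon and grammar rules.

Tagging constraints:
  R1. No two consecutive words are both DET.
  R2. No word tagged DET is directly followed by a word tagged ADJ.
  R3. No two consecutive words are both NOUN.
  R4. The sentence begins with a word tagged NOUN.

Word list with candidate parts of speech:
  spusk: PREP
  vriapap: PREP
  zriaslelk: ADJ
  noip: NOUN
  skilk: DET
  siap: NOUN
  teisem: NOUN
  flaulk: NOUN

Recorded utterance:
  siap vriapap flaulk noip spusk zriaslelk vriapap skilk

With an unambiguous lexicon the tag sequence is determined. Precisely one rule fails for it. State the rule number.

Fixed tagging: NOUN PREP NOUN NOUN PREP ADJ PREP DET.
Checking each rule: R1 pass, R2 pass, R3 fail, R4 pass.
Only rule 3 fails.

3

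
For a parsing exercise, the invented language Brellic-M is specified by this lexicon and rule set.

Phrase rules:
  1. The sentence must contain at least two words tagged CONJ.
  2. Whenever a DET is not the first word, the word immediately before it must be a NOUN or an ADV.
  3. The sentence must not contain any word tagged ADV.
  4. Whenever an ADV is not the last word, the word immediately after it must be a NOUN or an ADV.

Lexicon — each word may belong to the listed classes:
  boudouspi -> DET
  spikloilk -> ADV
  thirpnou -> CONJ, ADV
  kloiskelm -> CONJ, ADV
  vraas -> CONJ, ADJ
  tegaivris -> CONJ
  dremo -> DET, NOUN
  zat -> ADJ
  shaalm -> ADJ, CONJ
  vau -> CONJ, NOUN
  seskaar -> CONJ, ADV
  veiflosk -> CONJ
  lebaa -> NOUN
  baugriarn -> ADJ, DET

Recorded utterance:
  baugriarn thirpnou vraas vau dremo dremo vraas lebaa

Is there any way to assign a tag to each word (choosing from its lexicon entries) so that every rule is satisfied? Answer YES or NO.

YES

Candidates per position — 1:baugriarn {ADJ,DET}; 2:thirpnou {CONJ,ADV}; 3:vraas {CONJ,ADJ}; 4:vau {CONJ,NOUN}; 5:dremo {DET,NOUN}; 6:dremo {DET,NOUN}; 7:vraas {CONJ,ADJ}; 8:lebaa {NOUN}.
One satisfying assignment: DET CONJ ADJ NOUN NOUN NOUN CONJ NOUN.
Check: rule 1 holds; rule 2 holds; rule 3 holds; rule 4 holds.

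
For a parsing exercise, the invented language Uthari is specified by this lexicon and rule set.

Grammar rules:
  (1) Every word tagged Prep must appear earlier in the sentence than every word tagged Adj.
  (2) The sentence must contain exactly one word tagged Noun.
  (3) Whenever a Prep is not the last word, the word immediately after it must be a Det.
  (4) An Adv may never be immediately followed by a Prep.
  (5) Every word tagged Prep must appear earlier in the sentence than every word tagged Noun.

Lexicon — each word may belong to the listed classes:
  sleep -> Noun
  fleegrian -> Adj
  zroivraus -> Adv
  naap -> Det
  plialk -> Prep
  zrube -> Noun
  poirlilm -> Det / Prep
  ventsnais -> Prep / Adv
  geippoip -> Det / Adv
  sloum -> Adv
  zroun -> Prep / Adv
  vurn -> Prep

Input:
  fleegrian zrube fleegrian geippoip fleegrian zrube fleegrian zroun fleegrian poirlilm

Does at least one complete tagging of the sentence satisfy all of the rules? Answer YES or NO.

Candidates per position — 1:fleegrian {Adj}; 2:zrube {Noun}; 3:fleegrian {Adj}; 4:geippoip {Det,Adv}; 5:fleegrian {Adj}; 6:zrube {Noun}; 7:fleegrian {Adj}; 8:zroun {Prep,Adv}; 9:fleegrian {Adj}; 10:poirlilm {Det,Prep}.
Rule 2 cannot be satisfied by any choice of tags from the lexicon.
So there is no consistent tagging.

NO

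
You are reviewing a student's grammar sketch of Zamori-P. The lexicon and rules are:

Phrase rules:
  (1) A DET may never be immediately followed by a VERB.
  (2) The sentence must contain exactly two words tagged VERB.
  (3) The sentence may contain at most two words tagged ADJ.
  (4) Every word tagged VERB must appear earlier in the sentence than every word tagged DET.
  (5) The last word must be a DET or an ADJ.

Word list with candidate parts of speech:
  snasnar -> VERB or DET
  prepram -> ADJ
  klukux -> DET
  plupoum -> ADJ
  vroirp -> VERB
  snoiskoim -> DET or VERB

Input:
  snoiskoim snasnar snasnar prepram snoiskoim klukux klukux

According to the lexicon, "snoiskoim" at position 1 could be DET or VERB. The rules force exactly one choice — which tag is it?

VERB

Candidates per position — 1:snoiskoim {DET,VERB}; 2:snasnar {VERB,DET}; 3:snasnar {VERB,DET}; 4:prepram {ADJ}; 5:snoiskoim {DET,VERB}; 6:klukux {DET}; 7:klukux {DET}.
Position 1: the remaining choice is settled jointly with positions 2, 3, 5 — only VERB at position 1 is part of a tagging that satisfies every rule.
The only consistent sequence is: VERB VERB DET ADJ DET DET DET.
Checking: rule 1 ✓; rule 2 ✓; rule 3 ✓; rule 4 ✓; rule 5 ✓.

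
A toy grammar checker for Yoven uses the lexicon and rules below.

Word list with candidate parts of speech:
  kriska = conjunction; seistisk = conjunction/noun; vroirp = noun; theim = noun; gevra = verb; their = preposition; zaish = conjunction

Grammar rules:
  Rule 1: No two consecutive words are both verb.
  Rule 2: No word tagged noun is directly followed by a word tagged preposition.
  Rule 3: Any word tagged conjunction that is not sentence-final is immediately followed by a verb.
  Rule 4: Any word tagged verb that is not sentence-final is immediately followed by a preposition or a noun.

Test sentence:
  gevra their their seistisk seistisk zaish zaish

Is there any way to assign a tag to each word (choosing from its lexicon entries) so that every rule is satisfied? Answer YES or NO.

Candidates per position — 1:gevra {verb}; 2:their {preposition}; 3:their {preposition}; 4:seistisk {conjunction,noun}; 5:seistisk {conjunction,noun}; 6:zaish {conjunction}; 7:zaish {conjunction}.
Rule 3 cannot be satisfied by any choice of tags from the lexicon.
So there is no consistent tagging.

NO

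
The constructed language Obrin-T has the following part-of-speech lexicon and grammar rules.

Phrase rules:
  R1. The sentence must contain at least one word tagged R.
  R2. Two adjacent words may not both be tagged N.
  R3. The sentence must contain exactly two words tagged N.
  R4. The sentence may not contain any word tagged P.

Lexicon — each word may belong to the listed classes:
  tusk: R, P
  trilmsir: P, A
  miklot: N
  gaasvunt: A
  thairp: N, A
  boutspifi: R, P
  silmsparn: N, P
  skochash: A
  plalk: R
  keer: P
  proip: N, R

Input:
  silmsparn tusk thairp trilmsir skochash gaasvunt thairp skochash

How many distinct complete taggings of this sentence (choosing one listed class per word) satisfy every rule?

Candidates per position — 1:silmsparn {N,P}; 2:tusk {R,P}; 3:thairp {N,A}; 4:trilmsir {P,A}; 5:skochash {A}; 6:gaasvunt {A}; 7:thairp {N,A}; 8:skochash {A}.
There are 32 candidate sequences in total.
The sequences that satisfy every rule: N R N A A A A A; N R A A A A N A.
Count = 2.

2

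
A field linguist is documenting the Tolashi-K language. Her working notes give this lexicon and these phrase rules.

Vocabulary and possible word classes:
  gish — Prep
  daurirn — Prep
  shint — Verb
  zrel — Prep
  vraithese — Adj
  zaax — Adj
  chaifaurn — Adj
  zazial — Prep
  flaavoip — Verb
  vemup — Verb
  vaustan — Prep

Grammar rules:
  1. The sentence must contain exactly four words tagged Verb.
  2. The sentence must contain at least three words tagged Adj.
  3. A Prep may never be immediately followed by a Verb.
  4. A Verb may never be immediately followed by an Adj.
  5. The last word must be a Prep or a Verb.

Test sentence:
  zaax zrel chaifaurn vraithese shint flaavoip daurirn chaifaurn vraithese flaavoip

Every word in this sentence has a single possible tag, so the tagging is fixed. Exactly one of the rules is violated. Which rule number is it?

1

Fixed tagging: Adj Prep Adj Adj Verb Verb Prep Adj Adj Verb.
Applying the rules: R1 fail, R2 pass, R3 pass, R4 pass, R5 pass.
Only rule 1 fails.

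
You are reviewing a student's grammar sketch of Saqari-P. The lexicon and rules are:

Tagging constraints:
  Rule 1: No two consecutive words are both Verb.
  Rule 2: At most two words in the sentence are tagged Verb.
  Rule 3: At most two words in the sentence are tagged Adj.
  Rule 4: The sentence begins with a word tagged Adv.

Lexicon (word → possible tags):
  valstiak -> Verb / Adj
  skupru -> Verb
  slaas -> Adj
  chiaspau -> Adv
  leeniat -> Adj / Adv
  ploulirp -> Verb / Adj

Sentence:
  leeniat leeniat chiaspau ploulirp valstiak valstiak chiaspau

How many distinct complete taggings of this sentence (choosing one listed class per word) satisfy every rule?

Candidates per position — 1:leeniat {Adj,Adv}; 2:leeniat {Adj,Adv}; 3:chiaspau {Adv}; 4:ploulirp {Verb,Adj}; 5:valstiak {Verb,Adj}; 6:valstiak {Verb,Adj}; 7:chiaspau {Adv}.
There are 32 candidate sequences in total.
The sequences that satisfy every rule: Adv Adj Adv Verb Adj Verb Adv; Adv Adv Adv Verb Adj Verb Adv; Adv Adv Adv Verb Adj Adj Adv; Adv Adv Adv Adj Verb Adj Adv; Adv Adv Adv Adj Adj Verb Adv.
Count = 5.

5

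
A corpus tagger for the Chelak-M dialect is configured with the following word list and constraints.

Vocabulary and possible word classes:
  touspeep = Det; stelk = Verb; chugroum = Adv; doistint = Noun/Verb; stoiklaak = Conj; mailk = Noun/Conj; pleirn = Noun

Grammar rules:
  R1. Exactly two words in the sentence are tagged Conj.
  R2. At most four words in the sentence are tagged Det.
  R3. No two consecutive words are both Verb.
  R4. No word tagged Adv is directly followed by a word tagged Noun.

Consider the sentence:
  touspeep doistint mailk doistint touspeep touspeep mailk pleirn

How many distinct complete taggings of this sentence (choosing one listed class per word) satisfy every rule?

4

Candidates per position — 1:touspeep {Det}; 2:doistint {Noun,Verb}; 3:mailk {Noun,Conj}; 4:doistint {Noun,Verb}; 5:touspeep {Det}; 6:touspeep {Det}; 7:mailk {Noun,Conj}; 8:pleirn {Noun}.
There are 16 candidate sequences in total.
The sequences that satisfy every rule: Det Noun Conj Noun Det Det Conj Noun; Det Noun Conj Verb Det Det Conj Noun; Det Verb Conj Noun Det Det Conj Noun; Det Verb Conj Verb Det Det Conj Noun.
Count = 4.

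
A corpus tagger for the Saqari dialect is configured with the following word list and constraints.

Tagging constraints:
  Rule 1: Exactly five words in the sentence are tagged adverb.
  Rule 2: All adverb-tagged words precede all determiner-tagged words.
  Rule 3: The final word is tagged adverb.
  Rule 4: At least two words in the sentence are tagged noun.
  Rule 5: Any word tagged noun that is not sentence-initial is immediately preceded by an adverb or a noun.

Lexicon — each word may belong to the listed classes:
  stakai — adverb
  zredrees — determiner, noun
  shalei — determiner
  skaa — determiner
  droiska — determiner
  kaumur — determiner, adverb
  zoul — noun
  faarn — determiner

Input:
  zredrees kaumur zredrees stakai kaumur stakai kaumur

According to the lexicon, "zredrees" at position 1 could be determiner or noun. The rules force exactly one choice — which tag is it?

noun

Candidates per position — 1:zredrees {determiner,noun}; 2:kaumur {determiner,adverb}; 3:zredrees {determiner,noun}; 4:stakai {adverb}; 5:kaumur {determiner,adverb}; 6:stakai {adverb}; 7:kaumur {determiner,adverb}.
Position 1: determiner is ruled out by rule 2; that leaves noun.
Position 2: determiner is ruled out by rule 1; that leaves adverb.
Position 3: determiner is ruled out by rule 2; that leaves noun.
Position 5: determiner is ruled out by rule 1; that leaves adverb.
Position 7: determiner is ruled out by rule 1; that leaves adverb.
The only consistent sequence is: noun adverb noun adverb adverb adverb adverb.
Check: rule 1 holds; rule 2 holds; rule 3 holds; rule 4 holds; rule 5 holds.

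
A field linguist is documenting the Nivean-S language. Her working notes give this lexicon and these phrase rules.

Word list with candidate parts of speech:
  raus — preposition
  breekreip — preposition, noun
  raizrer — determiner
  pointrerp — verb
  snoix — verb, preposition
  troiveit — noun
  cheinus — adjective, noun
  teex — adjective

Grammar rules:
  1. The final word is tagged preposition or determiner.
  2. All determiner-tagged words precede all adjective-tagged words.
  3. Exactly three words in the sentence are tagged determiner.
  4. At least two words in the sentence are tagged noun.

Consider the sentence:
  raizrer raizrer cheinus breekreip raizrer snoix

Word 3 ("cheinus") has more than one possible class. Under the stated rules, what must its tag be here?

Candidates per position — 1:raizrer {determiner}; 2:raizrer {determiner}; 3:cheinus {adjective,noun}; 4:breekreip {preposition,noun}; 5:raizrer {determiner}; 6:snoix {verb,preposition}.
Word 3 cannot be adjective — rule 2 would then fail for every completion. It is noun.
Word 4 cannot be preposition — rule 4 would then fail for every completion. It is noun.
Word 6 cannot be verb — rule 1 would then fail for every completion. It is preposition.
So the tagging must be: determiner determiner noun noun determiner preposition.
Checking: rule 1 holds; rule 2 holds; rule 3 holds; rule 4 holds.

noun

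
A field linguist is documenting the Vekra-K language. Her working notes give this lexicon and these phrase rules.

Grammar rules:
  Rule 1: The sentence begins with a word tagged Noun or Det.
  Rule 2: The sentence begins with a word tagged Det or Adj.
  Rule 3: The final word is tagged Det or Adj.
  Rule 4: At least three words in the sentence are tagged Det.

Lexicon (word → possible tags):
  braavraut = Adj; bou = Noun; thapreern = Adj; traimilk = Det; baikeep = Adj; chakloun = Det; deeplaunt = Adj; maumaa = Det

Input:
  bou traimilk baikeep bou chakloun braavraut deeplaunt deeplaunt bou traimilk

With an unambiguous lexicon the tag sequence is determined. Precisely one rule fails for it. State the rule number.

2

Fixed tagging: Noun Det Adj Noun Det Adj Adj Adj Noun Det.
Applying the rules: R1 ✓, R2 ✗, R3 ✓, R4 ✓.
Only rule 2 fails.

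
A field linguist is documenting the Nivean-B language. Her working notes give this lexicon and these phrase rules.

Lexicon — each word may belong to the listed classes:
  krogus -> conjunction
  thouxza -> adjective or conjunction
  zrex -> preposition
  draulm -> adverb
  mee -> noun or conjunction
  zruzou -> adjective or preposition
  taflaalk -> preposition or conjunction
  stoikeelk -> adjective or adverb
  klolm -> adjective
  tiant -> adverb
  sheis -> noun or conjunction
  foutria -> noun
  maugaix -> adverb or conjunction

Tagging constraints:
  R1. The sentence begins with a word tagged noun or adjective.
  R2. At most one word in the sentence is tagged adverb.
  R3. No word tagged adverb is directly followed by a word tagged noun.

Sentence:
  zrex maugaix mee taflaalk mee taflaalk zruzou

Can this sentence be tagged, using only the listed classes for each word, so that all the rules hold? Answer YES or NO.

Candidates per position — 1:zrex {preposition}; 2:maugaix {adverb,conjunction}; 3:mee {noun,conjunction}; 4:taflaalk {preposition,conjunction}; 5:mee {noun,conjunction}; 6:taflaalk {preposition,conjunction}; 7:zruzou {adjective,preposition}.
Rule 1 cannot be satisfied by any choice of tags from the lexicon.
So there is no consistent tagging.

NO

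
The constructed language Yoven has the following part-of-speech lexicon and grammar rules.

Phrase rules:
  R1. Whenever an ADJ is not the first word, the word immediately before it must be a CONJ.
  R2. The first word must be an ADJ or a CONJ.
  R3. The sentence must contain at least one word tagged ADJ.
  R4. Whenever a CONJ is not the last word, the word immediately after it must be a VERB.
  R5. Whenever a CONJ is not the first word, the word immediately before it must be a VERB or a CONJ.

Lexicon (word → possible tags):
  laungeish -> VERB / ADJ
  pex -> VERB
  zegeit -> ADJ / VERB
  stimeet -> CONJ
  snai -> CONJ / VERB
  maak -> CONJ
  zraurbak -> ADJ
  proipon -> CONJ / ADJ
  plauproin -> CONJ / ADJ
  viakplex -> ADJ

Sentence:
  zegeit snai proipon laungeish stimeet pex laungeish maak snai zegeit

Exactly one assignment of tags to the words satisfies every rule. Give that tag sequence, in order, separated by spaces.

Candidates per position — 1:zegeit {ADJ,VERB}; 2:snai {CONJ,VERB}; 3:proipon {CONJ,ADJ}; 4:laungeish {VERB,ADJ}; 5:stimeet {CONJ}; 6:pex {VERB}; 7:laungeish {VERB,ADJ}; 8:maak {CONJ}; 9:snai {CONJ,VERB}; 10:zegeit {ADJ,VERB}.
Word 1 cannot be VERB — rule 2 would then fail for every completion. It is ADJ.
Word 2 cannot be CONJ — rule 4 would then fail for every completion. It is VERB.
Word 3 cannot be ADJ — rule 1 would then fail for every completion. It is CONJ.
Word 4 cannot be ADJ — rule 4 would then fail for every completion. It is VERB.
Word 7 cannot be ADJ — rule 1 would then fail for every completion. It is VERB.
Word 9 cannot be CONJ — rule 4 would then fail for every completion. It is VERB.
Word 10 cannot be ADJ — rule 1 would then fail for every completion. It is VERB.
That leaves exactly one tagging: ADJ VERB CONJ VERB CONJ VERB VERB CONJ VERB VERB.
Rule-by-rule: rule 1 ✓; rule 2 ✓; rule 3 ✓; rule 4 ✓; rule 5 ✓.

ADJ VERB CONJ VERB CONJ VERB VERB CONJ VERB VERB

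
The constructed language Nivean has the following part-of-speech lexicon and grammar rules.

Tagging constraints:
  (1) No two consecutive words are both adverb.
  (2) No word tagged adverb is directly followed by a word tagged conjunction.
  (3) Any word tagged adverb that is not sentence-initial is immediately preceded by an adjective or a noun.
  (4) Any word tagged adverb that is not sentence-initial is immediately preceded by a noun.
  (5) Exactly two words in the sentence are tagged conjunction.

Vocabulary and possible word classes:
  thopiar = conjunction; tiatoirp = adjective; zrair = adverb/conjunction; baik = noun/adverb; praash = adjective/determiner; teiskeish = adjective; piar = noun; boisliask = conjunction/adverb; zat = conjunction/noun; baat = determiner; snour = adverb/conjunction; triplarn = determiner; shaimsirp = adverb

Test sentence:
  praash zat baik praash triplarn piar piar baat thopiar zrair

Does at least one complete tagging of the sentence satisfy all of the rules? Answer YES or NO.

Candidates per position — 1:praash {adjective,determiner}; 2:zat {conjunction,noun}; 3:baik {noun,adverb}; 4:praash {adjective,determiner}; 5:triplarn {determiner}; 6:piar {noun}; 7:piar {noun}; 8:baat {determiner}; 9:thopiar {conjunction}; 10:zrair {adverb,conjunction}.
One satisfying assignment: adjective noun adverb determiner determiner noun noun determiner conjunction conjunction.
Checking: rule 1 ok; rule 2 ok; rule 3 ok; rule 4 ok; rule 5 ok.

YES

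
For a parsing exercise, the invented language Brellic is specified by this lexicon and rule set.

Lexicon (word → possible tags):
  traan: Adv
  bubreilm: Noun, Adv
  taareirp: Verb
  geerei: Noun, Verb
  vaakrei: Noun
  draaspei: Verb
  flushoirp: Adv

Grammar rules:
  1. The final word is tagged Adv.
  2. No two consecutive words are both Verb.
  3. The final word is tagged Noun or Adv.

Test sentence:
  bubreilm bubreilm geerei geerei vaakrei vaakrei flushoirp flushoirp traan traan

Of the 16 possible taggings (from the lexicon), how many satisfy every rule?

12

Candidates per position — 1:bubreilm {Noun,Adv}; 2:bubreilm {Noun,Adv}; 3:geerei {Noun,Verb}; 4:geerei {Noun,Verb}; 5:vaakrei {Noun}; 6:vaakrei {Noun}; 7:flushoirp {Adv}; 8:flushoirp {Adv}; 9:traan {Adv}; 10:traan {Adv}.
There are 16 candidate sequences in total.
Checking each against the rules leaves 12 sequences.
Count = 12.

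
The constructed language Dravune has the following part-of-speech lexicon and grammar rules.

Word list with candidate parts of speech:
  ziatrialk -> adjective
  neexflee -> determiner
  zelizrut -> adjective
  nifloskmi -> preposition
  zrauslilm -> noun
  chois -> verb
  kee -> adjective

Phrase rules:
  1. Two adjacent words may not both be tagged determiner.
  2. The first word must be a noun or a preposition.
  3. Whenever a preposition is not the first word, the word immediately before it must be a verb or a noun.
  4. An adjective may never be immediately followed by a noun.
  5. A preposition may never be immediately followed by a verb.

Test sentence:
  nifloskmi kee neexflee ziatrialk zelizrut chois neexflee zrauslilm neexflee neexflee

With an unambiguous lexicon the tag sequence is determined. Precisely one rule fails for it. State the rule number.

1

Fixed tagging: preposition adjective determiner adjective adjective verb determiner noun determiner determiner.
Applying the rules: R1 violated, R2 holds, R3 holds, R4 holds, R5 holds.
Only rule 1 fails.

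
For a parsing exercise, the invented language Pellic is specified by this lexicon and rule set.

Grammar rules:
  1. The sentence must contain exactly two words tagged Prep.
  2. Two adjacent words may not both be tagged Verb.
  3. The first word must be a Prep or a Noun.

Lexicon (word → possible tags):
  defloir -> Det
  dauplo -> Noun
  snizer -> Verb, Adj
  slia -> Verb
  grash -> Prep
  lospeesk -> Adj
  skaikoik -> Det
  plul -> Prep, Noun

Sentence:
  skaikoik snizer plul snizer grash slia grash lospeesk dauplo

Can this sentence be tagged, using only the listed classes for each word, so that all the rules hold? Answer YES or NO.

NO

Candidates per position — 1:skaikoik {Det}; 2:snizer {Verb,Adj}; 3:plul {Prep,Noun}; 4:snizer {Verb,Adj}; 5:grash {Prep}; 6:slia {Verb}; 7:grash {Prep}; 8:lospeesk {Adj}; 9:dauplo {Noun}.
Rule 3 cannot be satisfied by any choice of tags from the lexicon.
So there is no consistent tagging.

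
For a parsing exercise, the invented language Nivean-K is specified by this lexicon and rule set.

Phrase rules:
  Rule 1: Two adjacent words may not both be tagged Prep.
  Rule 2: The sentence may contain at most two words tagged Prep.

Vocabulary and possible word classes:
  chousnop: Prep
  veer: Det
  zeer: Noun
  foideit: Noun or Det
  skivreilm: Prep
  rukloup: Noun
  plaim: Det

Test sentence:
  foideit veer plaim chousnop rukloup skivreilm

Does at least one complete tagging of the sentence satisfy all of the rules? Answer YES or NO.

YES

Candidates per position — 1:foideit {Noun,Det}; 2:veer {Det}; 3:plaim {Det}; 4:chousnop {Prep}; 5:rukloup {Noun}; 6:skivreilm {Prep}.
One satisfying assignment: Noun Det Det Prep Noun Prep.
Checking: rule 1 holds; rule 2 holds.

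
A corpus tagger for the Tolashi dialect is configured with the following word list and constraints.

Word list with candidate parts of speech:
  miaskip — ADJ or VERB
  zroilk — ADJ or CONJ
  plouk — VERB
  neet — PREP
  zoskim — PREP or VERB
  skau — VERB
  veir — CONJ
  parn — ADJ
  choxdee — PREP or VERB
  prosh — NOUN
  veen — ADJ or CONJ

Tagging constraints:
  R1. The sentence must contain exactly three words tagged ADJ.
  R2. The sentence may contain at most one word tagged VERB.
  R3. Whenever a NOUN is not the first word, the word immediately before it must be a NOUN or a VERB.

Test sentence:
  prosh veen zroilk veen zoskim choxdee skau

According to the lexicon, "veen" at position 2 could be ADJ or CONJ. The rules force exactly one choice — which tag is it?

ADJ

Candidates per position — 1:prosh {NOUN}; 2:veen {ADJ,CONJ}; 3:zroilk {ADJ,CONJ}; 4:veen {ADJ,CONJ}; 5:zoskim {PREP,VERB}; 6:choxdee {PREP,VERB}; 7:skau {VERB}.
If word 2 were CONJ, no tagging could satisfy rule 1; so word 2 is ADJ.
If word 3 were CONJ, no tagging could satisfy rule 1; so word 3 is ADJ.
If word 4 were CONJ, no tagging could satisfy rule 1; so word 4 is ADJ.
If word 5 were VERB, no tagging could satisfy rule 2; so word 5 is PREP.
If word 6 were VERB, no tagging could satisfy rule 2; so word 6 is PREP.
The unique satisfying tagging is: NOUN ADJ ADJ ADJ PREP PREP VERB.
Verifying each rule — rule 1 ok; rule 2 ok; rule 3 ok.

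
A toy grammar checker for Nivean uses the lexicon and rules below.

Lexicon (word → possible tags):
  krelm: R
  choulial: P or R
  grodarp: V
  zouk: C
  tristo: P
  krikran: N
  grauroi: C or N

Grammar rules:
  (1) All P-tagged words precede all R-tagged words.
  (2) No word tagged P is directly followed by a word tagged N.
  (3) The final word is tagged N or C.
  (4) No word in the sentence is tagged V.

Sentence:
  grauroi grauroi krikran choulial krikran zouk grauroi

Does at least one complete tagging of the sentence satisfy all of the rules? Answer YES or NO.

YES

Candidates per position — 1:grauroi {C,N}; 2:grauroi {C,N}; 3:krikran {N}; 4:choulial {P,R}; 5:krikran {N}; 6:zouk {C}; 7:grauroi {C,N}.
One satisfying assignment: N C N R N C C.
Verifying each rule — rule 1 ✓; rule 2 ✓; rule 3 ✓; rule 4 ✓.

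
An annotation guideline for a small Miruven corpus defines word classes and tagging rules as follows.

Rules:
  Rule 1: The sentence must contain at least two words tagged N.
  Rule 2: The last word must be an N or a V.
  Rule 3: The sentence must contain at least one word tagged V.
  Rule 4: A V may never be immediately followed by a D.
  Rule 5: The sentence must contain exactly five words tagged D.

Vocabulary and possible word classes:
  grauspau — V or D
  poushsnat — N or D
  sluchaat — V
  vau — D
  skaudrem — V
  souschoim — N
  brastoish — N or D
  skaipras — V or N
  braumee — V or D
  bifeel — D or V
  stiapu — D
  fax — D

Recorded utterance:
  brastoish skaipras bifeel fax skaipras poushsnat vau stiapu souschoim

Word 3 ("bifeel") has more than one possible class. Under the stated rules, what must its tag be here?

D

Candidates per position — 1:brastoish {N,D}; 2:skaipras {V,N}; 3:bifeel {D,V}; 4:fax {D}; 5:skaipras {V,N}; 6:poushsnat {N,D}; 7:vau {D}; 8:stiapu {D}; 9:souschoim {N}.
If word 2 were V, no tagging could satisfy rule 4; so word 2 is N.
If word 3 were V, no tagging could satisfy rule 4; so word 3 is D.
If word 5 were N, no tagging could satisfy rule 3; so word 5 is V.
If word 6 were D, no tagging could satisfy rule 4; so word 6 is N.
If word 1 were N, no tagging could satisfy rule 5; so word 1 is D.
That leaves exactly one tagging: D N D D V N D D N.
Checking: rule 1 holds; rule 2 holds; rule 3 holds; rule 4 holds; rule 5 holds.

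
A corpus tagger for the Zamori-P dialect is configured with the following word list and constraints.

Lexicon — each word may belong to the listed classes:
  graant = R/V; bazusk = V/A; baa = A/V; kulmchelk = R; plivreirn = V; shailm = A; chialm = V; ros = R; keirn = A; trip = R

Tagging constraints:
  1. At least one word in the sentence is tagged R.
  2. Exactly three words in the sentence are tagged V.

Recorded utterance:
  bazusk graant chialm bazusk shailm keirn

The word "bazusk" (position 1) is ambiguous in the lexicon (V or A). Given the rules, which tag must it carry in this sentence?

V

Candidates per position — 1:bazusk {V,A}; 2:graant {R,V}; 3:chialm {V}; 4:bazusk {V,A}; 5:shailm {A}; 6:keirn {A}.
Word 2 cannot be V — rule 1 would then fail for every completion. It is R.
Word 4 cannot be A — rule 2 would then fail for every completion. It is V.
Word 1 cannot be A — rule 2 would then fail for every completion. It is V.
The unique satisfying tagging is: V R V V A A.
Rule-by-rule: rule 1 holds; rule 2 holds.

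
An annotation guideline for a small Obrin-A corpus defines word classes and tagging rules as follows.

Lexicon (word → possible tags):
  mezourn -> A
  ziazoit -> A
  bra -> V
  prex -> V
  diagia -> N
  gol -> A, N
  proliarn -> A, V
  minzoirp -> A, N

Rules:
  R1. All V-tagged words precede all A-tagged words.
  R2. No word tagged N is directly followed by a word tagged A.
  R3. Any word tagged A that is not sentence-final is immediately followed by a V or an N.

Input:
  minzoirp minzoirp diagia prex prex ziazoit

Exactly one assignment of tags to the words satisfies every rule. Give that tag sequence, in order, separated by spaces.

N N N V V A

Candidates per position — 1:minzoirp {A,N}; 2:minzoirp {A,N}; 3:diagia {N}; 4:prex {V}; 5:prex {V}; 6:ziazoit {A}.
Position 1: tagging it A would leave rule 1 unsatisfiable, so it must be N.
Position 2: tagging it A would leave rule 1 unsatisfiable, so it must be N.
So the tagging must be: N N N V V A.
Check: rule 1 satisfied; rule 2 satisfied; rule 3 satisfied.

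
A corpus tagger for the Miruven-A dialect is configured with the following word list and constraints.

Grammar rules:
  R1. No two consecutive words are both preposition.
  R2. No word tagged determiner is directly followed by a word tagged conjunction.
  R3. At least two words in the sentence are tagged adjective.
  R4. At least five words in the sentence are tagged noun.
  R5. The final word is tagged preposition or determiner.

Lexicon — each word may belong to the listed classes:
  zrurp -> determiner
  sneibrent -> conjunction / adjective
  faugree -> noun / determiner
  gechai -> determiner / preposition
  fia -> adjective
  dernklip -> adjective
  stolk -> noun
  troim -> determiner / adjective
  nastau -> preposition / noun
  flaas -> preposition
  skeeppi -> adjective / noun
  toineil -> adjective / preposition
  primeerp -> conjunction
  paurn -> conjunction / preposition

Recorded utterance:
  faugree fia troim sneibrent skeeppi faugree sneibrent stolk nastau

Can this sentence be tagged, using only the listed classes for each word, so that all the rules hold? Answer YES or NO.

NO

Candidates per position — 1:faugree {noun,determiner}; 2:fia {adjective}; 3:troim {determiner,adjective}; 4:sneibrent {conjunction,adjective}; 5:skeeppi {adjective,noun}; 6:faugree {noun,determiner}; 7:sneibrent {conjunction,adjective}; 8:stolk {noun}; 9:nastau {preposition,noun}.
Every candidate sequence violates at least one rule; no consistent tagging exists.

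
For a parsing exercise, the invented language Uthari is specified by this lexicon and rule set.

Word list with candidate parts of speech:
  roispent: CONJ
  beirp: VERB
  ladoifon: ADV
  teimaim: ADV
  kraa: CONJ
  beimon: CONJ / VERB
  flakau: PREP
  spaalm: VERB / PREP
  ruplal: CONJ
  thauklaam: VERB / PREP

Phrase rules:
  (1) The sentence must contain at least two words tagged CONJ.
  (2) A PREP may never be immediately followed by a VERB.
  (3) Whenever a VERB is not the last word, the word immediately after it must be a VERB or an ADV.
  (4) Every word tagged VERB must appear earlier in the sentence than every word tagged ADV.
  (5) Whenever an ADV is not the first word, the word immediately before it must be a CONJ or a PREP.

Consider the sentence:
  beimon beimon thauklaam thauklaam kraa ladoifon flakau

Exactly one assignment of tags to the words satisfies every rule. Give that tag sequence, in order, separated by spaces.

Candidates per position — 1:beimon {CONJ,VERB}; 2:beimon {CONJ,VERB}; 3:thauklaam {VERB,PREP}; 4:thauklaam {VERB,PREP}; 5:kraa {CONJ}; 6:ladoifon {ADV}; 7:flakau {PREP}.
Word 1 cannot be VERB — rule 3 would then fail for every completion. It is CONJ.
Word 2 cannot be VERB — rule 3 would then fail for every completion. It is CONJ.
Word 3 cannot be VERB — rule 3 would then fail for every completion. It is PREP.
Word 4 cannot be VERB — rule 2 would then fail for every completion. It is PREP.
That leaves exactly one tagging: CONJ CONJ PREP PREP CONJ ADV PREP.
Check: rule 1 ✓; rule 2 ✓; rule 3 ✓; rule 4 ✓; rule 5 ✓.

CONJ CONJ PREP PREP CONJ ADV PREP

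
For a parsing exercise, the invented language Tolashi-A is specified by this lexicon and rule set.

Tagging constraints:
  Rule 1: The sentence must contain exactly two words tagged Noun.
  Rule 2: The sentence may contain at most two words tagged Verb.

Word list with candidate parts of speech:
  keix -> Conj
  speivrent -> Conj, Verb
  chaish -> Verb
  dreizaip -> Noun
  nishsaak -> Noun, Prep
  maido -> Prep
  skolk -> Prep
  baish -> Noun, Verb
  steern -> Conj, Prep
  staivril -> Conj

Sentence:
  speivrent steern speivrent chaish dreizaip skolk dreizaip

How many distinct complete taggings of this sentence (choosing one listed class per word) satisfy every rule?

6

Candidates per position — 1:speivrent {Conj,Verb}; 2:steern {Conj,Prep}; 3:speivrent {Conj,Verb}; 4:chaish {Verb}; 5:dreizaip {Noun}; 6:skolk {Prep}; 7:dreizaip {Noun}.
There are 8 candidate sequences in total.
Checking each against the rules leaves 6 sequences.
Count = 6.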